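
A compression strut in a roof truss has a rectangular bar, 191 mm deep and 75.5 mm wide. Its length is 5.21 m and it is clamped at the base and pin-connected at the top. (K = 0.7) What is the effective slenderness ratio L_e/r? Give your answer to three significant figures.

λ ≈ 167

For a rectangle r_min = b/√12 = 75.5/√12 = 21.79 mm
L_e = K·L = 0.7 × 5.21 m = 3.647 m = 3647.0 mm
λ = L_e / r_min = 3647.0 / 21.79 = 167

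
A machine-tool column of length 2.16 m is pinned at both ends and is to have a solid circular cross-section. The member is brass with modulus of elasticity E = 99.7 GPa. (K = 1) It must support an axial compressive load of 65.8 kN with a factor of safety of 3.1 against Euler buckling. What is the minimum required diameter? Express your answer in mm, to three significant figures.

Required P_cr = n·P = 3.1 × 65.8 = 204.0 kN
L_e = K·L = 1 × 2.16 = 2.160 m
Required I = P_cr·L_e²/(π²E) = 2.040×10^5 × 2.160² / (π² × 9.97×10^10) = 9.672×10^-7 m⁴
I_req = 9.672×10^5 mm⁴
Solid circle: I = πd⁴/64  ⇒  d = (64I/π)^(1/4) = (64×9.672×10^5/π)^(1/4) = 66.6 mm

d ≈ 66.6 mm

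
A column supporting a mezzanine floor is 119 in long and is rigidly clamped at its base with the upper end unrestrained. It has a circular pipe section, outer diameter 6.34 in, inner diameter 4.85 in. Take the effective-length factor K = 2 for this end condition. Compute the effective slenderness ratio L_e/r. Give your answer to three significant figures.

d_o = 6.34 in, d_i = 4.85 in
I = π(d_o⁴ − d_i⁴)/64 = π(6.34⁴ − 4.850⁴)/64 = 52.15 in⁴
A = 13.10 in²;  r_min = √(I/A) = √(52.15/13.10) = 1.996 in
L_e = K·L = 2 × 119 = 238.0 in
λ = L_e / r_min = 238.00 / 1.996 = 119

λ ≈ 119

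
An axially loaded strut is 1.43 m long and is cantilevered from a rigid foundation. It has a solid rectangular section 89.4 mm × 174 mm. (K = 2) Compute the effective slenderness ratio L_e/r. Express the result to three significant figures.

λ ≈ 111

For a rectangle r_min = b/√12 = 89.4/√12 = 25.81 mm
L_e = K·L = 2 × 1.43 m = 2.860 m = 2860.0 mm
λ = L_e / r_min = 2860.0 / 25.81 = 111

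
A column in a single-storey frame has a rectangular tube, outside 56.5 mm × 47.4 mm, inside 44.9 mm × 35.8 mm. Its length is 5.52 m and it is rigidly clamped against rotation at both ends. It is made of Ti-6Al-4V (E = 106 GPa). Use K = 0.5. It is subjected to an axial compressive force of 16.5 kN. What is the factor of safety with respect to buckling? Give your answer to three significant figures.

n ≈ 2.74

Weak-axis I_min = (h_o·b_o³ − h_i·b_i³)/12 with b_o = 47.4, b_i = 35.80 mm (shorter outer/inner sides).
I_min = (56.5×47.4³ − 44.90×35.80³)/12 = 3.297×10^5 mm⁴
I = 3.297×10^5 mm⁴ = 3.297×10^-7 m⁴
Effective length L_e = K·L = 0.5 × 5.52 = 2.760 m
P_cr = π²EI / L_e² = π² × 106×10⁹ × 3.297×10^-7 / 2.760² = 4.529×10^4 N
Factor of safety n = P_cr / P = 45.286 / 16.5 = 2.74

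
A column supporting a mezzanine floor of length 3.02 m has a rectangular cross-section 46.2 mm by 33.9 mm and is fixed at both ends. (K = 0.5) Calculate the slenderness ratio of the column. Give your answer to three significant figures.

For a rectangle r_min = b/√12 = 33.9/√12 = 9.786 mm
L_e = K·L = 0.5 × 3.02 m = 1.510 m = 1510.0 mm
λ = L_e / r_min = 1510.0 / 9.786 = 154

λ ≈ 154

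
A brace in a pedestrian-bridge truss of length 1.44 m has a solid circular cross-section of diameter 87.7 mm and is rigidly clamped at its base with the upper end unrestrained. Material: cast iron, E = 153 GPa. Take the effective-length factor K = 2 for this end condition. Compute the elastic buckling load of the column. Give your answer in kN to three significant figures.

I = πd⁴/64 = π×87.7⁴/64 = 2.904×10^6 mm⁴
I = 2.904×10^6 mm⁴ = 2.904×10^-6 m⁴
Effective length L_e = K·L = 2 × 1.44 = 2.880 m
P_cr = π²EI / L_e² = π² × 153×10⁹ × 2.904×10^-6 / 2.880² = 5.287×10^5 N

P_cr ≈ 529 kN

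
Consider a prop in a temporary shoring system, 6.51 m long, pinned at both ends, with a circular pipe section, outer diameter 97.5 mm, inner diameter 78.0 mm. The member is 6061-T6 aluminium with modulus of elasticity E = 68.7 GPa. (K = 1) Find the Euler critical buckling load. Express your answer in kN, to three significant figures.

P_cr ≈ 41.9 kN

d_o = 97.5 mm, d_i = 78.0 mm
I = π(d_o⁴ − d_i⁴)/64 = π(97.5⁴ − 78.00⁴)/64 = 2.619×10^6 mm⁴
I = 2.619×10^6 mm⁴ = 2.619×10^-6 m⁴
Effective length L_e = K·L = 1 × 6.51 = 6.510 m
P_cr = π²EI / L_e² = π² × 68.7×10⁹ × 2.619×10^-6 / 6.510² = 4.190×10^4 N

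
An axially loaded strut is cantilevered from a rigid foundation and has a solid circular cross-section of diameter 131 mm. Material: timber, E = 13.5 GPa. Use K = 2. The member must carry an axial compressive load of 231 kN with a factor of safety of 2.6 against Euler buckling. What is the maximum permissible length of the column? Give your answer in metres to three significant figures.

I = πd⁴/64 = π×131⁴/64 = 1.446×10^7 mm⁴
I = 1.446×10^-5 m⁴
Required critical load P_cr = n·P = 2.6 × 231 = 600.6 kN = 6.006×10^5 N
From P_cr = π²EI/(K·L)²:  L = (1/K)·√(π²EI/P_cr) = (1/2)·√(π²×1.35×10^10×1.446×10^-5/6.006×10^5)
L = 0.895 m

L_max ≈ 0.895 m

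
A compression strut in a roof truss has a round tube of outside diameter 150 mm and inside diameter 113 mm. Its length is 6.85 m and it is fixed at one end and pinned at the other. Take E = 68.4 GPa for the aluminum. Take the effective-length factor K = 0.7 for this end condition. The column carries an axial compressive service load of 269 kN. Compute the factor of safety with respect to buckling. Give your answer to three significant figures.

d_o = 150 mm, d_i = 113 mm
I = π(d_o⁴ − d_i⁴)/64 = π(150⁴ − 113.0⁴)/64 = 1.685×10^7 mm⁴
I = 1.685×10^7 mm⁴ = 1.685×10^-5 m⁴
Effective length L_e = K·L = 0.7 × 6.85 = 4.795 m
P_cr = π²EI / L_e² = π² × 68.4×10⁹ × 1.685×10^-5 / 4.795² = 4.947×10^5 N
Factor of safety n = P_cr / P = 494.65 / 269 = 1.84

n ≈ 1.84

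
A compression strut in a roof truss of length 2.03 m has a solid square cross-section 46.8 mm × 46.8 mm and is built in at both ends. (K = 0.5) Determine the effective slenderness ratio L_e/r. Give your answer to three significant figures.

λ ≈ 75.1

For a square r = a/√12 = 46.8/√12 = 13.51 mm
L_e = K·L = 0.5 × 2.03 m = 1.015 m = 1015.0 mm
λ = L_e / r_min = 1015.0 / 13.51 = 75.1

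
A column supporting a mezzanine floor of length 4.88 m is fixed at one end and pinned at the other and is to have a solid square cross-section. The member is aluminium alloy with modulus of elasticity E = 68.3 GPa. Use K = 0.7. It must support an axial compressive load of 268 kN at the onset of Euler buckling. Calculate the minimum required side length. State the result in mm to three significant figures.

a ≈ 86.4 mm

L_e = K·L = 0.7 × 4.88 = 3.416 m
Required I = P_cr·L_e²/(π²E) = 2.680×10^5 × 3.416² / (π² × 6.83×10^10) = 4.639×10^-6 m⁴
I_req = 4.639×10^6 mm⁴
Solid square: I = a⁴/12  ⇒  a = (12I)^(1/4) = (12×4.639×10^6)^(1/4) = 86.4 mm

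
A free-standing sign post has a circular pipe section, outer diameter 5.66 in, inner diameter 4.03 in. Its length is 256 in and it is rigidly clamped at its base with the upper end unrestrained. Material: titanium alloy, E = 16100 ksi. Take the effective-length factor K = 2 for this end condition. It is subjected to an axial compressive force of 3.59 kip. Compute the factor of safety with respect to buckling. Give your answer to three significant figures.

d_o = 5.66 in, d_i = 4.03 in
I = π(d_o⁴ − d_i⁴)/64 = π(5.66⁴ − 4.030⁴)/64 = 37.43 in⁴
Effective length L_e = K·L = 2 × 256 = 512.0 in
P_cr = π²EI / L_e² = π² × 16100×10³ × 37.43 / 512.0² = 2.269×10^4 lb
Factor of safety n = P_cr / P = 22.688 / 3.59 = 6.32

n ≈ 6.32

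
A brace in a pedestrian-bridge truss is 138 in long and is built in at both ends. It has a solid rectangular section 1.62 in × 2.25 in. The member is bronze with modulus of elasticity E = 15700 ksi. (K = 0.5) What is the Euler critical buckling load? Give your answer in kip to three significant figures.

Buckling occurs about the weak axis: I_min = h·b³/12 with b = 1.62 in (the shorter side).
I_min = 2.25×1.62³/12 = 0.7972 in⁴
Effective length L_e = K·L = 0.5 × 138 = 69.00 in
P_cr = π²EI / L_e² = π² × 15700×10³ × 0.7972 / 69.00² = 2.594×10^4 lb

P_cr ≈ 25.9 kip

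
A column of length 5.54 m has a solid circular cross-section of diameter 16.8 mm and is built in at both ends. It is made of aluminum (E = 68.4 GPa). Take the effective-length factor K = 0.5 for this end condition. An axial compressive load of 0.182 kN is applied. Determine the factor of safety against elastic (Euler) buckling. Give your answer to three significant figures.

I = πd⁴/64 = π×16.8⁴/64 = 3.910×10^3 mm⁴
I = 3.910×10^3 mm⁴ = 3.910×10^-9 m⁴
Effective length L_e = K·L = 0.5 × 5.54 = 2.770 m
P_cr = π²EI / L_e² = π² × 68.4×10⁹ × 3.910×10^-9 / 2.770² = 344.0 N
Factor of safety n = P_cr / P = 0.34404 / 0.182 = 1.89

n ≈ 1.89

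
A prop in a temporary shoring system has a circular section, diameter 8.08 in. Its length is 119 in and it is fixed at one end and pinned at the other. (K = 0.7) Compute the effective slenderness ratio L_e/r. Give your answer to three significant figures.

λ ≈ 41.2

I = πd⁴/64 = π×8.08⁴/64 = 209.2 in⁴
A = 51.28 in²;  r_min = √(I/A) = √(209.2/51.28) = 2.020 in
L_e = K·L = 0.7 × 119 = 83.30 in
λ = L_e / r_min = 83.300 / 2.020 = 41.2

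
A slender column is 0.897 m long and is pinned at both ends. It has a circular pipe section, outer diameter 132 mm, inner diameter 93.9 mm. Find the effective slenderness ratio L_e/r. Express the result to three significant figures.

λ ≈ 22.1

d_o = 132 mm, d_i = 93.9 mm
I = π(d_o⁴ − d_i⁴)/64 = π(132⁴ − 93.90⁴)/64 = 1.109×10^7 mm⁴
A = 6.760×10^3 mm²;  r_min = √(I/A) = √(1.109×10^7/6.760×10^3) = 40.50 mm
L_e = K·L = 1 × 0.897 m = 0.8970 m = 897.00 mm
λ = L_e / r_min = 897.00 / 40.50 = 22.1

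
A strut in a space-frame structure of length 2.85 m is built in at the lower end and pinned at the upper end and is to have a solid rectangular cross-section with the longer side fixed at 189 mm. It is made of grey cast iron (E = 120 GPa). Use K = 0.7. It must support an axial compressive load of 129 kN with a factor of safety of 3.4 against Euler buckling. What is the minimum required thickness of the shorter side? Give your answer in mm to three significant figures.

Required P_cr = n·P = 3.4 × 129 = 438.6 kN
L_e = K·L = 0.7 × 2.85 = 1.995 m
Required I = P_cr·L_e²/(π²E) = 4.386×10^5 × 1.995² / (π² × 1.20×10^11) = 1.474×10^-6 m⁴
I_req = 1.474×10^6 mm⁴
Rectangle, weak axis: I_min = h·b³/12 with h = 189 mm fixed  ⇒  b = (12I/h)^(1/3) = 45.4 mm

b ≈ 45.4 mm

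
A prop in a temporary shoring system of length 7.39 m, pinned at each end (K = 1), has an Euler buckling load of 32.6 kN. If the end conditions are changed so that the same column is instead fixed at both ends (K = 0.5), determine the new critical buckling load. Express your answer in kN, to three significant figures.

P_cr ∝ 1/K², so P_cr,new = P_cr,old × (K_old/K_new)² = 32.6 × (1/0.5)²
= 32.6 × 4.000 = 130 kN

P_cr ≈ 130 kN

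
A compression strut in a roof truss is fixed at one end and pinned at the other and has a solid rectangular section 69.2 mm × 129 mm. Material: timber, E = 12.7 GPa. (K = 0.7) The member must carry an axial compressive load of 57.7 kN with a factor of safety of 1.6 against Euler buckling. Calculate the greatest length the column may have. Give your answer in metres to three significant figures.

Buckling occurs about the weak axis: I_min = h·b³/12 with b = 69.2 mm (the shorter side).
I_min = 129×69.2³/12 = 3.562×10^6 mm⁴
I = 3.562×10^-6 m⁴
Required critical load P_cr = n·P = 1.6 × 57.7 = 92.32 kN = 9.232×10^4 N
From P_cr = π²EI/(K·L)²:  L = (1/K)·√(π²EI/P_cr) = (1/0.7)·√(π²×1.27×10^10×3.562×10^-6/9.232×10^4)
L = 3.14 m

L_max ≈ 3.14 m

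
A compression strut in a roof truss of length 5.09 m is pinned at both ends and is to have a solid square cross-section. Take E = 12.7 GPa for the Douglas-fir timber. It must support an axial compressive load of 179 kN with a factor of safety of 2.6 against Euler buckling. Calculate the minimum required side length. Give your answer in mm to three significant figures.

a ≈ 184 mm

Required P_cr = n·P = 2.6 × 179 = 465.4 kN
L_e = K·L = 1 × 5.09 = 5.090 m
Required I = P_cr·L_e²/(π²E) = 4.654×10^5 × 5.090² / (π² × 1.27×10^10) = 9.620×10^-5 m⁴
I_req = 9.620×10^7 mm⁴
Solid square: I = a⁴/12  ⇒  a = (12I)^(1/4) = (12×9.620×10^7)^(1/4) = 184 mm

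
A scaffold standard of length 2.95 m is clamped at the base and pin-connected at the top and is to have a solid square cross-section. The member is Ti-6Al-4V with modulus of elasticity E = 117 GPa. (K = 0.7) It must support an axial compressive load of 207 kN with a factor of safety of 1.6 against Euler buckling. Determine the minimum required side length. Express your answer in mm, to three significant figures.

Required P_cr = n·P = 1.6 × 207 = 331.2 kN
L_e = K·L = 0.7 × 2.95 = 2.065 m
Required I = P_cr·L_e²/(π²E) = 3.312×10^5 × 2.065² / (π² × 1.17×10^11) = 1.223×10^-6 m⁴
I_req = 1.223×10^6 mm⁴
Solid square: I = a⁴/12  ⇒  a = (12I)^(1/4) = (12×1.223×10^6)^(1/4) = 61.9 mm

a ≈ 61.9 mm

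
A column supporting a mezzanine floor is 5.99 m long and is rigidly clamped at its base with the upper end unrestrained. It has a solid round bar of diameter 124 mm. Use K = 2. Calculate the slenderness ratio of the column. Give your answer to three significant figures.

λ ≈ 386

For a solid circle r = d/4 = 124/4 = 31.00 mm
L_e = K·L = 2 × 5.99 m = 11.98 m = 11980 mm
λ = L_e / r_min = 11980 / 31.00 = 386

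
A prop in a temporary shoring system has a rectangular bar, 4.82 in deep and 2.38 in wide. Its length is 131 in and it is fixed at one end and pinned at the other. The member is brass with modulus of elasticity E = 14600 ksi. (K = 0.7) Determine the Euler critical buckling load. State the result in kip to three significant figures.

P_cr ≈ 92.8 kip

Buckling occurs about the weak axis: I_min = h·b³/12 with b = 2.38 in (the shorter side).
I_min = 4.82×2.38³/12 = 5.415 in⁴
Effective length L_e = K·L = 0.7 × 131 = 91.70 in
P_cr = π²EI / L_e² = π² × 14600×10³ × 5.415 / 91.70² = 9.279×10^4 lb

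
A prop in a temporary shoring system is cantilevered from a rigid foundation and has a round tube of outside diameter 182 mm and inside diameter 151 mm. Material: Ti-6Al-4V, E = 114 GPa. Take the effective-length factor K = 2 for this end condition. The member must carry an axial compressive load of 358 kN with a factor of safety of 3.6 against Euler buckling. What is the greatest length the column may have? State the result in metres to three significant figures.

d_o = 182 mm, d_i = 151 mm
I = π(d_o⁴ − d_i⁴)/64 = π(182⁴ − 151.0⁴)/64 = 2.834×10^7 mm⁴
I = 2.834×10^-5 m⁴
Required critical load P_cr = n·P = 3.6 × 358 = 1289 kN = 1.289×10^6 N
From P_cr = π²EI/(K·L)²:  L = (1/K)·√(π²EI/P_cr) = (1/2)·√(π²×1.14×10^11×2.834×10^-5/1.289×10^6)
L = 2.49 m

L_max ≈ 2.49 m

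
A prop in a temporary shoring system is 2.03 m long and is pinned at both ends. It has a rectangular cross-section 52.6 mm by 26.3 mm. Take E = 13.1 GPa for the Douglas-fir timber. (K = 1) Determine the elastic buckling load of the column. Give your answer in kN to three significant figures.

P_cr ≈ 2.50 kN

Buckling occurs about the weak axis: I_min = h·b³/12 with b = 26.3 mm (the shorter side).
I_min = 52.6×26.3³/12 = 7.974×10^4 mm⁴
I = 7.974×10^4 mm⁴ = 7.974×10^-8 m⁴
Effective length L_e = K·L = 1 × 2.03 = 2.030 m
P_cr = π²EI / L_e² = π² × 13.1×10⁹ × 7.974×10^-8 / 2.030² = 2.502×10^3 N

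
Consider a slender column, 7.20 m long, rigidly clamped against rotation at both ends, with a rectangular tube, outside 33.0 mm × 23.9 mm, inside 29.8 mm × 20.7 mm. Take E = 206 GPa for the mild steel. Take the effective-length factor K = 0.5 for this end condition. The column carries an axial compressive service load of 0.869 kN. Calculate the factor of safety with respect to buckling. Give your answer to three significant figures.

Weak-axis I_min = (h_o·b_o³ − h_i·b_i³)/12 with b_o = 23.9, b_i = 20.70 mm (shorter outer/inner sides).
I_min = (33.0×23.9³ − 29.80×20.70³)/12 = 1.552×10^4 mm⁴
I = 1.552×10^4 mm⁴ = 1.552×10^-8 m⁴
Effective length L_e = K·L = 0.5 × 7.20 = 3.600 m
P_cr = π²EI / L_e² = π² × 206×10⁹ × 1.552×10^-8 / 3.600² = 2.434×10^3 N
Factor of safety n = P_cr / P = 2.4342 / 0.869 = 2.80

n ≈ 2.80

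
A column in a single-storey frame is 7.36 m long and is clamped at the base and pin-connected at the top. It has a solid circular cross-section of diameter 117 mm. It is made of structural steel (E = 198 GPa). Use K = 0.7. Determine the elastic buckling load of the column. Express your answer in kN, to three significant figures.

I = πd⁴/64 = π×117⁴/64 = 9.198×10^6 mm⁴
I = 9.198×10^6 mm⁴ = 9.198×10^-6 m⁴
Effective length L_e = K·L = 0.7 × 7.36 = 5.152 m
P_cr = π²EI / L_e² = π² × 198×10⁹ × 9.198×10^-6 / 5.152² = 6.772×10^5 N

P_cr ≈ 677 kN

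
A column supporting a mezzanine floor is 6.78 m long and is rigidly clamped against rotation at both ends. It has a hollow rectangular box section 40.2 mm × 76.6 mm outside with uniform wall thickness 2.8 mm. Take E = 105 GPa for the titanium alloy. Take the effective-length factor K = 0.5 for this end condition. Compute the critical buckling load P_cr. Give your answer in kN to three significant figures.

P_cr ≈ 15.3 kN

Inner dimensions: h_i = 76.6 − 2×2.8 = 71.00 mm, b_i = 40.2 − 2×2.8 = 34.60 mm
Weak-axis I_min = (h_o·b_o³ − h_i·b_i³)/12 with b_o = 40.2, b_i = 34.60 mm (shorter outer/inner sides).
I_min = (76.6×40.2³ − 71.00×34.60³)/12 = 1.696×10^5 mm⁴
I = 1.696×10^5 mm⁴ = 1.696×10^-7 m⁴
Effective length L_e = K·L = 0.5 × 6.78 = 3.390 m
P_cr = π²EI / L_e² = π² × 105×10⁹ × 1.696×10^-7 / 3.390² = 1.530×10^4 N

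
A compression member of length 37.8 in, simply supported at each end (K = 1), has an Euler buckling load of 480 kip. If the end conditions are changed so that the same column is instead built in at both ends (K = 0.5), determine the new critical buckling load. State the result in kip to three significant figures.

P_cr ∝ 1/K², so P_cr,new = P_cr,old × (K_old/K_new)² = 480 × (1/0.5)²
= 480 × 4.000 = 1920 kip

P_cr ≈ 1920 kip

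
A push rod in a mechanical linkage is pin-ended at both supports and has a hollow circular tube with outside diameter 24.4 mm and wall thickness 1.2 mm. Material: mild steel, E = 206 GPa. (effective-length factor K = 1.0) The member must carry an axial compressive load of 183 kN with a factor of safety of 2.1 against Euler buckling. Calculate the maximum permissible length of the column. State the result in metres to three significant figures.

L_max ≈ 0.177 m

Inner diameter d_i = 24.4 − 2×1.2 = 22.00 mm
I = π(d_o⁴ − d_i⁴)/64 = π(24.4⁴ − 22.00⁴)/64 = 5.900×10^3 mm⁴
I = 5.900×10^-9 m⁴
Required critical load P_cr = n·P = 2.1 × 183 = 384.3 kN = 3.843×10^5 N
From P_cr = π²EI/(K·L)²:  L = (1/K)·√(π²EI/P_cr) = (1/1)·√(π²×2.06×10^11×5.900×10^-9/3.843×10^5)
L = 0.177 m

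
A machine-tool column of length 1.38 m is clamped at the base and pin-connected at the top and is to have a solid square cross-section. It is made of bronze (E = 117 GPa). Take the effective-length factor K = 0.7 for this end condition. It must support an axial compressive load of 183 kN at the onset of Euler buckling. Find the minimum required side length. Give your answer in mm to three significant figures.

a ≈ 36.5 mm

L_e = K·L = 0.7 × 1.38 = 0.9660 m
Required I = P_cr·L_e²/(π²E) = 1.830×10^5 × 0.9660² / (π² × 1.17×10^11) = 1.479×10^-7 m⁴
I_req = 1.479×10^5 mm⁴
Solid square: I = a⁴/12  ⇒  a = (12I)^(1/4) = (12×1.479×10^5)^(1/4) = 36.5 mm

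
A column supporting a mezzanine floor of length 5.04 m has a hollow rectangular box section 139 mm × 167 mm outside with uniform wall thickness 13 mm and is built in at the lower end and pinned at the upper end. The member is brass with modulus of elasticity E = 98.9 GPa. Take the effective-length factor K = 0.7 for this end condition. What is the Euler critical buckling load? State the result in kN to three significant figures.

P_cr ≈ 1600 kN

Inner dimensions: h_i = 167 − 2×13 = 141.0 mm, b_i = 139 − 2×13 = 113.0 mm
Weak-axis I_min = (h_o·b_o³ − h_i·b_i³)/12 with b_o = 139, b_i = 113.0 mm (shorter outer/inner sides).
I_min = (167×139³ − 141.0×113.0³)/12 = 2.042×10^7 mm⁴
I = 2.042×10^7 mm⁴ = 2.042×10^-5 m⁴
Effective length L_e = K·L = 0.7 × 5.04 = 3.528 m
P_cr = π²EI / L_e² = π² × 98.9×10⁹ × 2.042×10^-5 / 3.528² = 1.601×10^6 N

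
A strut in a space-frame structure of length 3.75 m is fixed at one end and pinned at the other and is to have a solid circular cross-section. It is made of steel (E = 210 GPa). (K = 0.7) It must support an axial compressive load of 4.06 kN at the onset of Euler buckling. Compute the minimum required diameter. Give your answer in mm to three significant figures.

L_e = K·L = 0.7 × 3.75 = 2.625 m
Required I = P_cr·L_e²/(π²E) = 4.060×10^3 × 2.625² / (π² × 2.10×10^11) = 1.350×10^-8 m⁴
I_req = 1.350×10^4 mm⁴
Solid circle: I = πd⁴/64  ⇒  d = (64I/π)^(1/4) = (64×1.350×10^4/π)^(1/4) = 22.9 mm

d ≈ 22.9 mm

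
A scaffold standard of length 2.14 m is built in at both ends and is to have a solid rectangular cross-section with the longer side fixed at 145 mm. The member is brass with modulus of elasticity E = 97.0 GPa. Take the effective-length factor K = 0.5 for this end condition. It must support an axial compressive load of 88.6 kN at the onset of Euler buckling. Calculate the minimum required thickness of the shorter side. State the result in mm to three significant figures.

b ≈ 20.6 mm

L_e = K·L = 0.5 × 2.14 = 1.070 m
Required I = P_cr·L_e²/(π²E) = 8.860×10^4 × 1.070² / (π² × 9.70×10^10) = 1.060×10^-7 m⁴
I_req = 1.060×10^5 mm⁴
Rectangle, weak axis: I_min = h·b³/12 with h = 145 mm fixed  ⇒  b = (12I/h)^(1/3) = 20.6 mm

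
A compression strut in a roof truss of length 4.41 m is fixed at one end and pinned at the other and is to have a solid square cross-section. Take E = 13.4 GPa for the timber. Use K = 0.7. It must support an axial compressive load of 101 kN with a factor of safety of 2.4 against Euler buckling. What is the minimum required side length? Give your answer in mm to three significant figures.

Required P_cr = n·P = 2.4 × 101 = 242.4 kN
L_e = K·L = 0.7 × 4.41 = 3.087 m
Required I = P_cr·L_e²/(π²E) = 2.424×10^5 × 3.087² / (π² × 1.34×10^10) = 1.747×10^-5 m⁴
I_req = 1.747×10^7 mm⁴
Solid square: I = a⁴/12  ⇒  a = (12I)^(1/4) = (12×1.747×10^7)^(1/4) = 120 mm

a ≈ 120 mm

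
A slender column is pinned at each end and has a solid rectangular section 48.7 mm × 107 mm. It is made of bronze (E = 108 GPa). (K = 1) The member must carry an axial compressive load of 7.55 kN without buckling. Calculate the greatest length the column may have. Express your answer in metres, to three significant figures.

Buckling occurs about the weak axis: I_min = h·b³/12 with b = 48.7 mm (the shorter side).
I_min = 107×48.7³/12 = 1.030×10^6 mm⁴
I = 1.030×10^-6 m⁴
At the buckling limit P_cr = P = 7.550×10^3 N
From P_cr = π²EI/(K·L)²:  L = (1/K)·√(π²EI/P_cr) = (1/1)·√(π²×1.08×10^11×1.030×10^-6/7.550×10^3)
L = 12.1 m

L_max ≈ 12.1 m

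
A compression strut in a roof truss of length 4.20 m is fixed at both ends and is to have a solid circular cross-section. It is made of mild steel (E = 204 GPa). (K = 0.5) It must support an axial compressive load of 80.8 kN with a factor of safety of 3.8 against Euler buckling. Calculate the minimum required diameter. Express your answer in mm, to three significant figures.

Required P_cr = n·P = 3.8 × 80.8 = 307.0 kN
L_e = K·L = 0.5 × 4.20 = 2.100 m
Required I = P_cr·L_e²/(π²E) = 3.070×10^5 × 2.100² / (π² × 2.04×10^11) = 6.725×10^-7 m⁴
I_req = 6.725×10^5 mm⁴
Solid circle: I = πd⁴/64  ⇒  d = (64I/π)^(1/4) = (64×6.725×10^5/π)^(1/4) = 60.8 mm

d ≈ 60.8 mm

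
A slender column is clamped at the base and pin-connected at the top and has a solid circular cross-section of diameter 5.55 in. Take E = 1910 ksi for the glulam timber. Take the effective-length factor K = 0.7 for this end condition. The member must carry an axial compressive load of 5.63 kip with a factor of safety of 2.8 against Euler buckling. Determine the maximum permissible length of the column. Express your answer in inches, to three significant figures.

I = πd⁴/64 = π×5.55⁴/64 = 46.57 in⁴
Required critical load P_cr = n·P = 2.8 × 5.63 = 15.76 kip = 1.576×10^4 lb
From P_cr = π²EI/(K·L)²:  L = (1/K)·√(π²EI/P_cr) = (1/0.7)·√(π²×1.91×10^6×46.57/1.576×10^4)
L = 337 in

L_max ≈ 337 in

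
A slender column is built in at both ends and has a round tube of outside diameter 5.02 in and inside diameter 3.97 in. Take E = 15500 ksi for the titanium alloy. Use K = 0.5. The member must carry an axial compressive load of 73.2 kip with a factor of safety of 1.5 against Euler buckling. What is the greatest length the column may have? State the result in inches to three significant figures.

L_max ≈ 325 in

d_o = 5.02 in, d_i = 3.97 in
I = π(d_o⁴ − d_i⁴)/64 = π(5.02⁴ − 3.970⁴)/64 = 18.98 in⁴
Required critical load P_cr = n·P = 1.5 × 73.2 = 109.8 kip = 1.098×10^5 lb
From P_cr = π²EI/(K·L)²:  L = (1/K)·√(π²EI/P_cr) = (1/0.5)·√(π²×1.55×10^7×18.98/1.098×10^5)
L = 325 in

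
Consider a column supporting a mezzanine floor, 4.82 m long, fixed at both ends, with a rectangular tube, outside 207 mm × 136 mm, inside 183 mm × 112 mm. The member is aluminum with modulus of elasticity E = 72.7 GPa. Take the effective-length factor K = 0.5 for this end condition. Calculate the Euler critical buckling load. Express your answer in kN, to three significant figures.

Weak-axis I_min = (h_o·b_o³ − h_i·b_i³)/12 with b_o = 136, b_i = 112.0 mm (shorter outer/inner sides).
I_min = (207×136³ − 183.0×112.0³)/12 = 2.197×10^7 mm⁴
I = 2.197×10^7 mm⁴ = 2.197×10^-5 m⁴
Effective length L_e = K·L = 0.5 × 4.82 = 2.410 m
P_cr = π²EI / L_e² = π² × 72.7×10⁹ × 2.197×10^-5 / 2.410² = 2.714×10^6 N

P_cr ≈ 2710 kN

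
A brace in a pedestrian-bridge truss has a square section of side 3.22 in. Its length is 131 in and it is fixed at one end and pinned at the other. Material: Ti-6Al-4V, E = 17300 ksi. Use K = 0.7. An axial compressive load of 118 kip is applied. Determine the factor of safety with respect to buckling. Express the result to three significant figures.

I = a⁴/12 = 3.22⁴/12 = 8.959 in⁴
Effective length L_e = K·L = 0.7 × 131 = 91.70 in
P_cr = π²EI / L_e² = π² × 17300×10³ × 8.959 / 91.70² = 1.819×10^5 lb
Factor of safety n = P_cr / P = 181.91 / 118 = 1.54

n ≈ 1.54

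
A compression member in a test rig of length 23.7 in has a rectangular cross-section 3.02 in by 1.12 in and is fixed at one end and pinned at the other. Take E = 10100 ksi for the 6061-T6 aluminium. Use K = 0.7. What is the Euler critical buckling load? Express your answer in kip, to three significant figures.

P_cr ≈ 128 kip

Buckling occurs about the weak axis: I_min = h·b³/12 with b = 1.12 in (the shorter side).
I_min = 3.02×1.12³/12 = 0.3536 in⁴
Effective length L_e = K·L = 0.7 × 23.7 = 16.59 in
P_cr = π²EI / L_e² = π² × 10100×10³ × 0.3536 / 16.59² = 1.281×10^5 lb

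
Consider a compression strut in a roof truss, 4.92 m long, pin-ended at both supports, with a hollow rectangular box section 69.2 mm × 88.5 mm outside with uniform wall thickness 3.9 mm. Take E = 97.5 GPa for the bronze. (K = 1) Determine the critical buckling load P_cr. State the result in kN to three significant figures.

P_cr ≈ 35.3 kN

Inner dimensions: h_i = 88.5 − 2×3.9 = 80.70 mm, b_i = 69.2 − 2×3.9 = 61.40 mm
Weak-axis I_min = (h_o·b_o³ − h_i·b_i³)/12 with b_o = 69.2, b_i = 61.40 mm (shorter outer/inner sides).
I_min = (88.5×69.2³ − 80.70×61.40³)/12 = 8.872×10^5 mm⁴
I = 8.872×10^5 mm⁴ = 8.872×10^-7 m⁴
Effective length L_e = K·L = 1 × 4.92 = 4.920 m
P_cr = π²EI / L_e² = π² × 97.5×10⁹ × 8.872×10^-7 / 4.920² = 3.527×10^4 N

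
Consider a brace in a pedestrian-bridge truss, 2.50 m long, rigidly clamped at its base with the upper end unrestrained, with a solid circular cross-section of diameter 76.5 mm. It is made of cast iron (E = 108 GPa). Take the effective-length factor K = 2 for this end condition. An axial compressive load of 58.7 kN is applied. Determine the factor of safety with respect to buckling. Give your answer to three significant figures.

I = πd⁴/64 = π×76.5⁴/64 = 1.681×10^6 mm⁴
I = 1.681×10^6 mm⁴ = 1.681×10^-6 m⁴
Effective length L_e = K·L = 2 × 2.50 = 5.000 m
P_cr = π²EI / L_e² = π² × 108×10⁹ × 1.681×10^-6 / 5.000² = 7.168×10^4 N
Factor of safety n = P_cr / P = 71.680 / 58.7 = 1.22

n ≈ 1.22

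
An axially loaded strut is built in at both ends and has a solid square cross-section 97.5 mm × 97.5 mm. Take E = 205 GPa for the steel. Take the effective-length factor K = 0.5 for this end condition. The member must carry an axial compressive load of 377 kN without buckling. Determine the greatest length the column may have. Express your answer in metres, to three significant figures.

L_max ≈ 12.7 m

I = a⁴/12 = 97.5⁴/12 = 7.531×10^6 mm⁴
I = 7.531×10^-6 m⁴
At the buckling limit P_cr = P = 3.770×10^5 N
From P_cr = π²EI/(K·L)²:  L = (1/K)·√(π²EI/P_cr) = (1/0.5)·√(π²×2.05×10^11×7.531×10^-6/3.770×10^5)
L = 12.7 m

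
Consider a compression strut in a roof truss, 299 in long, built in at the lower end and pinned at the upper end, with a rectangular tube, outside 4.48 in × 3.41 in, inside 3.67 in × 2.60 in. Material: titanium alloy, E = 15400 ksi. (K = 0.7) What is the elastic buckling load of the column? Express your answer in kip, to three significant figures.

Weak-axis I_min = (h_o·b_o³ − h_i·b_i³)/12 with b_o = 3.41, b_i = 2.600 in (shorter outer/inner sides).
I_min = (4.48×3.41³ − 3.670×2.600³)/12 = 9.428 in⁴
Effective length L_e = K·L = 0.7 × 299 = 209.3 in
P_cr = π²EI / L_e² = π² × 15400×10³ × 9.428 / 209.3² = 3.271×10^4 lb

P_cr ≈ 32.7 kip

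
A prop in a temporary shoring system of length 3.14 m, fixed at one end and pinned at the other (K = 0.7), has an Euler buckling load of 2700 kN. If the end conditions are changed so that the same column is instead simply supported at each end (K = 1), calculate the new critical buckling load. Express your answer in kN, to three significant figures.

P_cr ∝ 1/K², so P_cr,new = P_cr,old × (K_old/K_new)² = 2700 × (0.7/1)²
= 2700 × 0.4900 = 1320 kN

P_cr ≈ 1320 kN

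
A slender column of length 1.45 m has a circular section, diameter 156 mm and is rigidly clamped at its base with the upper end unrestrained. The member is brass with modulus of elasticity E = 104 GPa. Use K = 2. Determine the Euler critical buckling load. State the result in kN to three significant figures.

P_cr ≈ 3550 kN

I = πd⁴/64 = π×156⁴/64 = 2.907×10^7 mm⁴
I = 2.907×10^7 mm⁴ = 2.907×10^-5 m⁴
Effective length L_e = K·L = 2 × 1.45 = 2.900 m
P_cr = π²EI / L_e² = π² × 104×10⁹ × 2.907×10^-5 / 2.900² = 3.548×10^6 N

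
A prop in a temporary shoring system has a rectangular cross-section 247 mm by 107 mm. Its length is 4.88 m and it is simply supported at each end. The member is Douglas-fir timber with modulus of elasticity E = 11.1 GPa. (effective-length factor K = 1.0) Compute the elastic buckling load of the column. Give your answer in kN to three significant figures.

Buckling occurs about the weak axis: I_min = h·b³/12 with b = 107 mm (the shorter side).
I_min = 247×107³/12 = 2.522×10^7 mm⁴
I = 2.522×10^7 mm⁴ = 2.522×10^-5 m⁴
Effective length L_e = K·L = 1 × 4.88 = 4.880 m
P_cr = π²EI / L_e² = π² × 11.1×10⁹ × 2.522×10^-5 / 4.880² = 1.160×10^5 N

P_cr ≈ 116 kN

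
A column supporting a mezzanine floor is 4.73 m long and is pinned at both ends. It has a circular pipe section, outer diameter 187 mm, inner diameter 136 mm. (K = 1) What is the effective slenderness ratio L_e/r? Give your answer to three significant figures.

λ ≈ 81.8

d_o = 187 mm, d_i = 136 mm
I = π(d_o⁴ − d_i⁴)/64 = π(187⁴ − 136.0⁴)/64 = 4.323×10^7 mm⁴
A = 1.294×10^4 mm²;  r_min = √(I/A) = √(4.323×10^7/1.294×10^4) = 57.81 mm
L_e = K·L = 1 × 4.73 m = 4.730 m = 4730.0 mm
λ = L_e / r_min = 4730.0 / 57.81 = 81.8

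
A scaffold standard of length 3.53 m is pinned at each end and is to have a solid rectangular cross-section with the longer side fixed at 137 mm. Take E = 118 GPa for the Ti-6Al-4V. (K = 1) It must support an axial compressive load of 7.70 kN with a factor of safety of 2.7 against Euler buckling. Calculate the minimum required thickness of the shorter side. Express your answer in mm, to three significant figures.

Required P_cr = n·P = 2.7 × 7.70 = 20.79 kN
L_e = K·L = 1 × 3.53 = 3.530 m
Required I = P_cr·L_e²/(π²E) = 2.079×10^4 × 3.530² / (π² × 1.18×10^11) = 2.224×10^-7 m⁴
I_req = 2.224×10^5 mm⁴
Rectangle, weak axis: I_min = h·b³/12 with h = 137 mm fixed  ⇒  b = (12I/h)^(1/3) = 26.9 mm

b ≈ 26.9 mm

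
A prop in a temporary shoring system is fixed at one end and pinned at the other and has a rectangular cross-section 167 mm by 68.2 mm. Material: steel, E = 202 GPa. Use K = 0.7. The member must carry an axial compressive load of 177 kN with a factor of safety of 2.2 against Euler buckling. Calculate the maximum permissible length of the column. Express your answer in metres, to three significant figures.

L_max ≈ 6.79 m

Buckling occurs about the weak axis: I_min = h·b³/12 with b = 68.2 mm (the shorter side).
I_min = 167×68.2³/12 = 4.415×10^6 mm⁴
I = 4.415×10^-6 m⁴
Required critical load P_cr = n·P = 2.2 × 177 = 389.4 kN = 3.894×10^5 N
From P_cr = π²EI/(K·L)²:  L = (1/K)·√(π²EI/P_cr) = (1/0.7)·√(π²×2.02×10^11×4.415×10^-6/3.894×10^5)
L = 6.79 m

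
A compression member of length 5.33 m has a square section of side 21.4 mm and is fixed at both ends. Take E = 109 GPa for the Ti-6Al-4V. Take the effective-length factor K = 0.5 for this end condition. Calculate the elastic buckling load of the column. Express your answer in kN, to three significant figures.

I = a⁴/12 = 21.4⁴/12 = 1.748×10^4 mm⁴
I = 1.748×10^4 mm⁴ = 1.748×10^-8 m⁴
Effective length L_e = K·L = 0.5 × 5.33 = 2.665 m
P_cr = π²EI / L_e² = π² × 109×10⁹ × 1.748×10^-8 / 2.665² = 2.647×10^3 N

P_cr ≈ 2.65 kN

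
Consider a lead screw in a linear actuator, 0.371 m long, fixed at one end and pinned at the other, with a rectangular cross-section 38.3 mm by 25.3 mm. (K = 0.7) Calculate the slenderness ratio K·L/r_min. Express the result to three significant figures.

For a rectangle r_min = b/√12 = 25.3/√12 = 7.303 mm
L_e = K·L = 0.7 × 0.371 m = 0.2597 m = 259.70 mm
λ = L_e / r_min = 259.70 / 7.303 = 35.6

λ ≈ 35.6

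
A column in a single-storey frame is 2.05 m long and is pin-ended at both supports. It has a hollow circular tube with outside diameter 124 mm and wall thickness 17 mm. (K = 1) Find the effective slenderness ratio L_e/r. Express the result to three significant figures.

λ ≈ 53.5

Inner diameter d_i = 124 − 2×17 = 90.00 mm
I = π(d_o⁴ − d_i⁴)/64 = π(124⁴ − 90.00⁴)/64 = 8.385×10^6 mm⁴
A = 5.715×10^3 mm²;  r_min = √(I/A) = √(8.385×10^6/5.715×10^3) = 38.30 mm
L_e = K·L = 1 × 2.05 m = 2.050 m = 2050.0 mm
λ = L_e / r_min = 2050.0 / 38.30 = 53.5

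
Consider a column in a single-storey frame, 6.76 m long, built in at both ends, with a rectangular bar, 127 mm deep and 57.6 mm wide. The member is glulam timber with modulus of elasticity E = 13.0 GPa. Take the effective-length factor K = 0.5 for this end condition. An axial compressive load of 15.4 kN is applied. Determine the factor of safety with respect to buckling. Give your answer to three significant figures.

Buckling occurs about the weak axis: I_min = h·b³/12 with b = 57.6 mm (the shorter side).
I_min = 127×57.6³/12 = 2.023×10^6 mm⁴
I = 2.023×10^6 mm⁴ = 2.023×10^-6 m⁴
Effective length L_e = K·L = 0.5 × 6.76 = 3.380 m
P_cr = π²EI / L_e² = π² × 13.0×10⁹ × 2.023×10^-6 / 3.380² = 2.271×10^4 N
Factor of safety n = P_cr / P = 22.714 / 15.4 = 1.47

n ≈ 1.47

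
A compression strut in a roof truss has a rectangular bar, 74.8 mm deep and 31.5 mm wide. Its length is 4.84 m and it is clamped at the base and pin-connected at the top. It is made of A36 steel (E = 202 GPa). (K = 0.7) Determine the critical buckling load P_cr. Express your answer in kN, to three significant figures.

P_cr ≈ 33.8 kN

Buckling occurs about the weak axis: I_min = h·b³/12 with b = 31.5 mm (the shorter side).
I_min = 74.8×31.5³/12 = 1.948×10^5 mm⁴
I = 1.948×10^5 mm⁴ = 1.948×10^-7 m⁴
Effective length L_e = K·L = 0.7 × 4.84 = 3.388 m
P_cr = π²EI / L_e² = π² × 202×10⁹ × 1.948×10^-7 / 3.388² = 3.384×10^4 N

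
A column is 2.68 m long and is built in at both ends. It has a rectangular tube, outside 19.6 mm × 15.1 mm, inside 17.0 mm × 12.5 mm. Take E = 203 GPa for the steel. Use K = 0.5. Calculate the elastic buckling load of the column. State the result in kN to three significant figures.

Weak-axis I_min = (h_o·b_o³ − h_i·b_i³)/12 with b_o = 15.1, b_i = 12.50 mm (shorter outer/inner sides).
I_min = (19.6×15.1³ − 17.00×12.50³)/12 = 2.857×10^3 mm⁴
I = 2.857×10^3 mm⁴ = 2.857×10^-9 m⁴
Effective length L_e = K·L = 0.5 × 2.68 = 1.340 m
P_cr = π²EI / L_e² = π² × 203×10⁹ × 2.857×10^-9 / 1.340² = 3.187×10^3 N

P_cr ≈ 3.19 kN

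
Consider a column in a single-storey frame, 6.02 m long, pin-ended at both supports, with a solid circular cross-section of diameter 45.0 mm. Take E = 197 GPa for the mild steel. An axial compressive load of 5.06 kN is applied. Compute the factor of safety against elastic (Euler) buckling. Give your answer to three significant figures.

n ≈ 2.13

I = πd⁴/64 = π×45.0⁴/64 = 2.013×10^5 mm⁴
I = 2.013×10^5 mm⁴ = 2.013×10^-7 m⁴
Effective length L_e = K·L = 1 × 6.02 = 6.020 m
P_cr = π²EI / L_e² = π² × 197×10⁹ × 2.013×10^-7 / 6.020² = 1.080×10^4 N
Factor of safety n = P_cr / P = 10.799 / 5.06 = 2.13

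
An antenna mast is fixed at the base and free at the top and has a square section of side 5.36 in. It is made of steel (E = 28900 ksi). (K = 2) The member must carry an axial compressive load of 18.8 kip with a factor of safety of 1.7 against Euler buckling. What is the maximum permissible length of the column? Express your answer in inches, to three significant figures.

L_max ≈ 392 in

I = a⁴/12 = 5.36⁴/12 = 68.78 in⁴
Required critical load P_cr = n·P = 1.7 × 18.8 = 31.96 kip = 3.196×10^4 lb
From P_cr = π²EI/(K·L)²:  L = (1/K)·√(π²EI/P_cr) = (1/2)·√(π²×2.89×10^7×68.78/3.196×10^4)
L = 392 in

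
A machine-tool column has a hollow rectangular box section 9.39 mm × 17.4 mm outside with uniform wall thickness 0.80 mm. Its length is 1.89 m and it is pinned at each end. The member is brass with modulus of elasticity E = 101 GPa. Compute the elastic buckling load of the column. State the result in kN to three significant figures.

P_cr ≈ 0.161 kN

Inner dimensions: h_i = 17.4 − 2×0.80 = 15.80 mm, b_i = 9.39 − 2×0.80 = 7.790 mm
Weak-axis I_min = (h_o·b_o³ − h_i·b_i³)/12 with b_o = 9.39, b_i = 7.790 mm (shorter outer/inner sides).
I_min = (17.4×9.39³ − 15.80×7.790³)/12 = 578.1 mm⁴
I = 578.1 mm⁴ = 5.781×10^-10 m⁴
Effective length L_e = K·L = 1 × 1.89 = 1.890 m
P_cr = π²EI / L_e² = π² × 101×10⁹ × 5.781×10^-10 / 1.890² = 161.3 N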